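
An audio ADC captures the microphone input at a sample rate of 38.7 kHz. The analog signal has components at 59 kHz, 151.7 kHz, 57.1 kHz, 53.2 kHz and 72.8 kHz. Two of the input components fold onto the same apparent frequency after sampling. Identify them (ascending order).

57.1 kHz, 59 kHz

fs/2 = 19.35 kHz.
59 kHz mod fs = 20.3 kHz.
20.3 kHz > fs/2 = 19.35 kHz, folds to fs − 20.3 kHz = 18.4 kHz.
151.7 kHz mod fs = 35.6 kHz.
35.6 kHz > fs/2 = 19.35 kHz, folds to fs − 35.6 kHz = 3.1 kHz.
57.1 kHz mod fs = 18.4 kHz.
18.4 kHz ≤ fs/2 = 19.35 kHz, appears at 18.4 kHz.
53.2 kHz mod fs = 14.5 kHz.
14.5 kHz ≤ fs/2 = 19.35 kHz, appears at 14.5 kHz.
72.8 kHz mod fs = 34.1 kHz.
34.1 kHz > fs/2 = 19.35 kHz, folds to fs − 34.1 kHz = 4.6 kHz.
57.1 kHz and 59 kHz both map to 18.4 kHz.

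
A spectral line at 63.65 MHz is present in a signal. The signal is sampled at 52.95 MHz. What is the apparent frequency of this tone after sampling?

10.7 MHz

63.65 MHz mod fs = 10.7 MHz.
10.7 MHz ≤ fs/2 = 26.475 MHz, appears at 10.7 MHz.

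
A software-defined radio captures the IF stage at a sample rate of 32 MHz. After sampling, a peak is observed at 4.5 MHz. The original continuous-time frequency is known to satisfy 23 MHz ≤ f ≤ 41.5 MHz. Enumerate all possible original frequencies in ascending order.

Frequencies that alias to 4.5 MHz are k·fs ± 4.5 MHz for integer k ≥ 0.
k=0: 4.5 MHz.
k=1: 27.5 MHz, 36.5 MHz.
k=2: 59.5 MHz, 68.5 MHz.
Within [23 MHz, 41.5 MHz]: 27.5 MHz, 36.5 MHz.

27.5 MHz, 36.5 MHz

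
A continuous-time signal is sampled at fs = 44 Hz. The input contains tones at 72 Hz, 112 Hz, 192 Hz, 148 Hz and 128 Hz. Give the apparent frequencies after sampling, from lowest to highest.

4 Hz, 16 Hz, 20 Hz

fs/2 = 22 Hz.
72 Hz mod fs = 28 Hz.
28 Hz > fs/2 = 22 Hz, folds to fs − 28 Hz = 16 Hz.
112 Hz mod fs = 24 Hz.
24 Hz > fs/2 = 22 Hz, folds to fs − 24 Hz = 20 Hz.
192 Hz mod fs = 16 Hz.
16 Hz ≤ fs/2 = 22 Hz, appears at 16 Hz.
148 Hz mod fs = 16 Hz.
16 Hz ≤ fs/2 = 22 Hz, appears at 16 Hz.
128 Hz mod fs = 40 Hz.
40 Hz > fs/2 = 22 Hz, folds to fs − 40 Hz = 4 Hz.
Distinct values: {4 Hz, 16 Hz, 20 Hz}.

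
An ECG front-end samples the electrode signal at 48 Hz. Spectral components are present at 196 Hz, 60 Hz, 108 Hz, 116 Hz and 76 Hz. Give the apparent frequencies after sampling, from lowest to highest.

4 Hz, 12 Hz, 20 Hz

fs/2 = 24 Hz.
196 Hz mod fs = 4 Hz.
4 Hz ≤ fs/2 = 24 Hz, appears at 4 Hz.
60 Hz mod fs = 12 Hz.
12 Hz ≤ fs/2 = 24 Hz, appears at 12 Hz.
108 Hz mod fs = 12 Hz.
12 Hz ≤ fs/2 = 24 Hz, appears at 12 Hz.
116 Hz mod fs = 20 Hz.
20 Hz ≤ fs/2 = 24 Hz, appears at 20 Hz.
76 Hz mod fs = 28 Hz.
28 Hz > fs/2 = 24 Hz, folds to fs − 28 Hz = 20 Hz.
Distinct values: {4 Hz, 12 Hz, 20 Hz}.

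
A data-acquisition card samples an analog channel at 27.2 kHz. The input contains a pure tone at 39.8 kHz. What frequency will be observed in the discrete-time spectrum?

39.8 kHz mod fs = 12.6 kHz.
12.6 kHz ≤ fs/2 = 13.6 kHz, appears at 12.6 kHz.

12.6 kHz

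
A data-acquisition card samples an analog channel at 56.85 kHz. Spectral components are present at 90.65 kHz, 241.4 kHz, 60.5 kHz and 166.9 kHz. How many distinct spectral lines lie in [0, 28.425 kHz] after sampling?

3

fs/2 = 28.425 kHz.
90.65 kHz mod fs = 33.8 kHz.
33.8 kHz > fs/2 = 28.425 kHz, folds to fs − 33.8 kHz = 23.05 kHz.
241.4 kHz mod fs = 14 kHz.
14 kHz ≤ fs/2 = 28.425 kHz, appears at 14 kHz.
60.5 kHz mod fs = 3.65 kHz.
3.65 kHz ≤ fs/2 = 28.425 kHz, appears at 3.65 kHz.
166.9 kHz mod fs = 53.2 kHz.
53.2 kHz > fs/2 = 28.425 kHz, folds to fs − 53.2 kHz = 3.65 kHz.
Distinct values: {3.65 kHz, 14 kHz, 23.05 kHz} → 3.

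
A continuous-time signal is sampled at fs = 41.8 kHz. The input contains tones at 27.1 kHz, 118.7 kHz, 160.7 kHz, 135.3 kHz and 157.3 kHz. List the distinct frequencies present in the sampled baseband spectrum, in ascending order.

fs/2 = 20.9 kHz.
27.1 kHz > fs/2 = 20.9 kHz, folds to fs − 27.1 kHz = 14.7 kHz.
118.7 kHz mod fs = 35.1 kHz.
35.1 kHz > fs/2 = 20.9 kHz, folds to fs − 35.1 kHz = 6.7 kHz.
160.7 kHz mod fs = 35.3 kHz.
35.3 kHz > fs/2 = 20.9 kHz, folds to fs − 35.3 kHz = 6.5 kHz.
135.3 kHz mod fs = 9.9 kHz.
9.9 kHz ≤ fs/2 = 20.9 kHz, appears at 9.9 kHz.
157.3 kHz mod fs = 31.9 kHz.
31.9 kHz > fs/2 = 20.9 kHz, folds to fs − 31.9 kHz = 9.9 kHz.
Distinct values: {6.5 kHz, 6.7 kHz, 9.9 kHz, 14.7 kHz}.

6.5 kHz, 6.7 kHz, 9.9 kHz, 14.7 kHz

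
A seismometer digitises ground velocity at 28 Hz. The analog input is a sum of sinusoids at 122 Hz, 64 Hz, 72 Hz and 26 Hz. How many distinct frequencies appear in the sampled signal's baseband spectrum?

fs/2 = 14 Hz.
122 Hz mod fs = 10 Hz.
10 Hz ≤ fs/2 = 14 Hz, appears at 10 Hz.
64 Hz mod fs = 8 Hz.
8 Hz ≤ fs/2 = 14 Hz, appears at 8 Hz.
72 Hz mod fs = 16 Hz.
16 Hz > fs/2 = 14 Hz, folds to fs − 16 Hz = 12 Hz.
26 Hz > fs/2 = 14 Hz, folds to fs − 26 Hz = 2 Hz.
Distinct values: {2 Hz, 8 Hz, 10 Hz, 12 Hz} → 4.

4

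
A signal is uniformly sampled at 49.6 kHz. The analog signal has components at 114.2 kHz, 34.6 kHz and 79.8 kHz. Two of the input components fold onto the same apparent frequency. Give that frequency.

fs/2 = 24.8 kHz.
114.2 kHz mod fs = 15 kHz.
15 kHz ≤ fs/2 = 24.8 kHz, appears at 15 kHz.
34.6 kHz > fs/2 = 24.8 kHz, folds to fs − 34.6 kHz = 15 kHz.
79.8 kHz mod fs = 30.2 kHz.
30.2 kHz > fs/2 = 24.8 kHz, folds to fs − 30.2 kHz = 19.4 kHz.
34.6 kHz and 114.2 kHz both map to 15 kHz.

15 kHz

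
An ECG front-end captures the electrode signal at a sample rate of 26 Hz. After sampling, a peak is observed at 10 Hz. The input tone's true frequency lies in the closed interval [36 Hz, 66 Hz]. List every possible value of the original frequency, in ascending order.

Frequencies that alias to 10 Hz are k·fs ± 10 Hz for integer k ≥ 0.
k=0: 10 Hz.
k=1: 16 Hz, 36 Hz.
k=2: 42 Hz, 62 Hz.
k=3: 68 Hz, 88 Hz.
Within [36 Hz, 66 Hz]: 36 Hz, 42 Hz, 62 Hz.

36 Hz, 42 Hz, 62 Hz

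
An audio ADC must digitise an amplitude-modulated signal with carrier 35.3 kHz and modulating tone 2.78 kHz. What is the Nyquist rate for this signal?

76.16 kHz

AM sidebands sit at fc ± fm = 32.52 kHz and 38.08 kHz.
Highest-frequency component: 38.08 kHz.
Nyquist rate = 2 × 38.08 kHz = 76.16 kHz.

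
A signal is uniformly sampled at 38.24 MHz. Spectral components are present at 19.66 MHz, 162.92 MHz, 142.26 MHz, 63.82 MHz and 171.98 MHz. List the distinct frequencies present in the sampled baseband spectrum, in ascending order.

fs/2 = 19.12 MHz.
19.66 MHz > fs/2 = 19.12 MHz, folds to fs − 19.66 MHz = 18.58 MHz.
162.92 MHz mod fs = 9.96 MHz.
9.96 MHz ≤ fs/2 = 19.12 MHz, appears at 9.96 MHz.
142.26 MHz mod fs = 27.54 MHz.
27.54 MHz > fs/2 = 19.12 MHz, folds to fs − 27.54 MHz = 10.7 MHz.
63.82 MHz mod fs = 25.58 MHz.
25.58 MHz > fs/2 = 19.12 MHz, folds to fs − 25.58 MHz = 12.66 MHz.
171.98 MHz mod fs = 19.02 MHz.
19.02 MHz ≤ fs/2 = 19.12 MHz, appears at 19.02 MHz.
Distinct values: {9.96 MHz, 10.7 MHz, 12.66 MHz, 18.58 MHz, 19.02 MHz}.

9.96 MHz, 10.7 MHz, 12.66 MHz, 18.58 MHz, 19.02 MHz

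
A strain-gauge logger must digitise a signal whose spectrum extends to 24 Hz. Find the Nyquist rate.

48 Hz

Nyquist rate = 2 × 24 Hz = 48 Hz.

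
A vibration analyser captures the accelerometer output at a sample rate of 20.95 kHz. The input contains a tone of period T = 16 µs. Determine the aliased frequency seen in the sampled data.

0.35 kHz

T = 16 µs → f = 1/T = 62.5 kHz.
62.5 kHz mod fs = 20.6 kHz.
20.6 kHz > fs/2 = 10.475 kHz, folds to fs − 20.6 kHz = 0.35 kHz.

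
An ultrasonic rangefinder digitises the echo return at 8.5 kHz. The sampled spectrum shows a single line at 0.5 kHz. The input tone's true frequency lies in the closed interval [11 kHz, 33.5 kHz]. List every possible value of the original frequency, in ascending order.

16.5 kHz, 17.5 kHz, 25 kHz, 26 kHz, 33.5 kHz

Frequencies that alias to 0.5 kHz are k·fs ± 0.5 kHz for integer k ≥ 0.
k=0: 0.5 kHz.
k=1: 8 kHz, 9 kHz.
k=2: 16.5 kHz, 17.5 kHz.
k=3: 25 kHz, 26 kHz.
k=4: 33.5 kHz, 34.5 kHz.
k=5: 42 kHz, 43 kHz.
Within [11 kHz, 33.5 kHz]: 16.5 kHz, 17.5 kHz, 25 kHz, 26 kHz, 33.5 kHz.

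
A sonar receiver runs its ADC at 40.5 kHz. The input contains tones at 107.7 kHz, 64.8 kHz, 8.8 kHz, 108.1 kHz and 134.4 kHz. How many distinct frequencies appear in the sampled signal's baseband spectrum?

5

fs/2 = 20.25 kHz.
107.7 kHz mod fs = 26.7 kHz.
26.7 kHz > fs/2 = 20.25 kHz, folds to fs − 26.7 kHz = 13.8 kHz.
64.8 kHz mod fs = 24.3 kHz.
24.3 kHz > fs/2 = 20.25 kHz, folds to fs − 24.3 kHz = 16.2 kHz.
8.8 kHz ≤ fs/2 = 20.25 kHz, passes unchanged.
108.1 kHz mod fs = 27.1 kHz.
27.1 kHz > fs/2 = 20.25 kHz, folds to fs − 27.1 kHz = 13.4 kHz.
134.4 kHz mod fs = 12.9 kHz.
12.9 kHz ≤ fs/2 = 20.25 kHz, appears at 12.9 kHz.
Distinct values: {8.8 kHz, 12.9 kHz, 13.4 kHz, 13.8 kHz, 16.2 kHz} → 5.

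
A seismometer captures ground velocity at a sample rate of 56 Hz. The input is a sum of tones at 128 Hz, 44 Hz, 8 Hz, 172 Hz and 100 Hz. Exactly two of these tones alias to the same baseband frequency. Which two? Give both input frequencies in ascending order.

44 Hz, 100 Hz

fs/2 = 28 Hz.
128 Hz mod fs = 16 Hz.
16 Hz ≤ fs/2 = 28 Hz, appears at 16 Hz.
44 Hz > fs/2 = 28 Hz, folds to fs − 44 Hz = 12 Hz.
8 Hz ≤ fs/2 = 28 Hz, passes unchanged.
172 Hz mod fs = 4 Hz.
4 Hz ≤ fs/2 = 28 Hz, appears at 4 Hz.
100 Hz mod fs = 44 Hz.
44 Hz > fs/2 = 28 Hz, folds to fs − 44 Hz = 12 Hz.
44 Hz and 100 Hz both map to 12 Hz.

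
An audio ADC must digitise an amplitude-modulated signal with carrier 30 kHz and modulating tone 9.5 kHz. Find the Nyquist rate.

AM sidebands sit at fc ± fm = 20.5 kHz and 39.5 kHz.
Highest-frequency component: 39.5 kHz.
Nyquist rate = 2 × 39.5 kHz = 79 kHz.

79 kHz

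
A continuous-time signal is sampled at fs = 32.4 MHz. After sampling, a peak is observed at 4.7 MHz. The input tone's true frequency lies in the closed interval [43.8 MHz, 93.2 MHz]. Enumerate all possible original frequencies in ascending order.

Frequencies that alias to 4.7 MHz are k·fs ± 4.7 MHz for integer k ≥ 0.
k=0: 4.7 MHz.
k=1: 27.7 MHz, 37.1 MHz.
k=2: 60.1 MHz, 69.5 MHz.
k=3: 92.5 MHz, 101.9 MHz.
k=4: 124.9 MHz, 134.3 MHz.
Within [43.8 MHz, 93.2 MHz]: 60.1 MHz, 69.5 MHz, 92.5 MHz.

60.1 MHz, 69.5 MHz, 92.5 MHz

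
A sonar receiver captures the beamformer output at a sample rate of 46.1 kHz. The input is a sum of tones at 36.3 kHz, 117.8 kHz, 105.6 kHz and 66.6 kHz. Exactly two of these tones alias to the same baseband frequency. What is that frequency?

fs/2 = 23.05 kHz.
36.3 kHz > fs/2 = 23.05 kHz, folds to fs − 36.3 kHz = 9.8 kHz.
117.8 kHz mod fs = 25.6 kHz.
25.6 kHz > fs/2 = 23.05 kHz, folds to fs − 25.6 kHz = 20.5 kHz.
105.6 kHz mod fs = 13.4 kHz.
13.4 kHz ≤ fs/2 = 23.05 kHz, appears at 13.4 kHz.
66.6 kHz mod fs = 20.5 kHz.
20.5 kHz ≤ fs/2 = 23.05 kHz, appears at 20.5 kHz.
66.6 kHz and 117.8 kHz both map to 20.5 kHz.

20.5 kHz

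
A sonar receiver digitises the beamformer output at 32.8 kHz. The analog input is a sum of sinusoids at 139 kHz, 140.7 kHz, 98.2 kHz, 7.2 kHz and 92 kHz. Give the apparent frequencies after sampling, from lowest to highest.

fs/2 = 16.4 kHz.
139 kHz mod fs = 7.8 kHz.
7.8 kHz ≤ fs/2 = 16.4 kHz, appears at 7.8 kHz.
140.7 kHz mod fs = 9.5 kHz.
9.5 kHz ≤ fs/2 = 16.4 kHz, appears at 9.5 kHz.
98.2 kHz mod fs = 32.6 kHz.
32.6 kHz > fs/2 = 16.4 kHz, folds to fs − 32.6 kHz = 0.2 kHz.
7.2 kHz ≤ fs/2 = 16.4 kHz, passes unchanged.
92 kHz mod fs = 26.4 kHz.
26.4 kHz > fs/2 = 16.4 kHz, folds to fs − 26.4 kHz = 6.4 kHz.
Distinct values: {0.2 kHz, 6.4 kHz, 7.2 kHz, 7.8 kHz, 9.5 kHz}.

0.2 kHz, 6.4 kHz, 7.2 kHz, 7.8 kHz, 9.5 kHz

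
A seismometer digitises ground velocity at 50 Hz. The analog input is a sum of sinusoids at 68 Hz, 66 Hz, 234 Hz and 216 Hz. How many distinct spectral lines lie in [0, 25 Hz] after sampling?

fs/2 = 25 Hz.
68 Hz mod fs = 18 Hz.
18 Hz ≤ fs/2 = 25 Hz, appears at 18 Hz.
66 Hz mod fs = 16 Hz.
16 Hz ≤ fs/2 = 25 Hz, appears at 16 Hz.
234 Hz mod fs = 34 Hz.
34 Hz > fs/2 = 25 Hz, folds to fs − 34 Hz = 16 Hz.
216 Hz mod fs = 16 Hz.
16 Hz ≤ fs/2 = 25 Hz, appears at 16 Hz.
Distinct values: {16 Hz, 18 Hz} → 2.

2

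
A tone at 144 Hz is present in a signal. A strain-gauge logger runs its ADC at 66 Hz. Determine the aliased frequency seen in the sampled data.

144 Hz mod fs = 12 Hz.
12 Hz ≤ fs/2 = 33 Hz, appears at 12 Hz.

12 Hz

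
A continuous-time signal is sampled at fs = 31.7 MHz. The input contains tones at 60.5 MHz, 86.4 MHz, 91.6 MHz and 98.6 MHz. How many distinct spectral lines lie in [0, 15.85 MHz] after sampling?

fs/2 = 15.85 MHz.
60.5 MHz mod fs = 28.8 MHz.
28.8 MHz > fs/2 = 15.85 MHz, folds to fs − 28.8 MHz = 2.9 MHz.
86.4 MHz mod fs = 23 MHz.
23 MHz > fs/2 = 15.85 MHz, folds to fs − 23 MHz = 8.7 MHz.
91.6 MHz mod fs = 28.2 MHz.
28.2 MHz > fs/2 = 15.85 MHz, folds to fs − 28.2 MHz = 3.5 MHz.
98.6 MHz mod fs = 3.5 MHz.
3.5 MHz ≤ fs/2 = 15.85 MHz, appears at 3.5 MHz.
Distinct values: {2.9 MHz, 3.5 MHz, 8.7 MHz} → 3.

3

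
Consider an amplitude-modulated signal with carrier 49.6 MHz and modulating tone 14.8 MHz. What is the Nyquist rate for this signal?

128.8 MHz

AM sidebands sit at fc ± fm = 34.8 MHz and 64.4 MHz.
Highest-frequency component: 64.4 MHz.
Nyquist rate = 2 × 64.4 MHz = 128.8 MHz.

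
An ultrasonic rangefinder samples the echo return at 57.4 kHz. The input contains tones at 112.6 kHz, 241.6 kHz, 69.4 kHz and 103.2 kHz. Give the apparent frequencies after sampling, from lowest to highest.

2.2 kHz, 11.6 kHz, 12 kHz

fs/2 = 28.7 kHz.
112.6 kHz mod fs = 55.2 kHz.
55.2 kHz > fs/2 = 28.7 kHz, folds to fs − 55.2 kHz = 2.2 kHz.
241.6 kHz mod fs = 12 kHz.
12 kHz ≤ fs/2 = 28.7 kHz, appears at 12 kHz.
69.4 kHz mod fs = 12 kHz.
12 kHz ≤ fs/2 = 28.7 kHz, appears at 12 kHz.
103.2 kHz mod fs = 45.8 kHz.
45.8 kHz > fs/2 = 28.7 kHz, folds to fs − 45.8 kHz = 11.6 kHz.
Distinct values: {2.2 kHz, 11.6 kHz, 12 kHz}.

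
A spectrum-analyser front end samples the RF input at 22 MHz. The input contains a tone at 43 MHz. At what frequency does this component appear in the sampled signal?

43 MHz mod fs = 21 MHz.
21 MHz > fs/2 = 11 MHz, folds to fs − 21 MHz = 1 MHz.

1 MHz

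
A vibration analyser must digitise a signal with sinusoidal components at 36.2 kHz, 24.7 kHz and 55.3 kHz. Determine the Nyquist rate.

Highest-frequency component: 55.3 kHz.
Nyquist rate = 2 × 55.3 kHz = 110.6 kHz.

110.6 kHz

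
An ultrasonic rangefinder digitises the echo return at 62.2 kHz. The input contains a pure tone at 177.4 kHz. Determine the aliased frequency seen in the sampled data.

177.4 kHz mod fs = 53 kHz.
53 kHz > fs/2 = 31.1 kHz, folds to fs − 53 kHz = 9.2 kHz.

9.2 kHz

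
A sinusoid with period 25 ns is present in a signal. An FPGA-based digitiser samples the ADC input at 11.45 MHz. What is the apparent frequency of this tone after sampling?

T = 25 ns → f = 1/T = 40 MHz.
40 MHz mod fs = 5.65 MHz.
5.65 MHz ≤ fs/2 = 5.725 MHz, appears at 5.65 MHz.

5.65 MHz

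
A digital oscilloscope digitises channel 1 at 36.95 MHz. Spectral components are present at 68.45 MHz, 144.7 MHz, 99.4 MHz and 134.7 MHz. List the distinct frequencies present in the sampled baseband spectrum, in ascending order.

3.1 MHz, 5.45 MHz, 11.45 MHz, 13.1 MHz

fs/2 = 18.475 MHz.
68.45 MHz mod fs = 31.5 MHz.
31.5 MHz > fs/2 = 18.475 MHz, folds to fs − 31.5 MHz = 5.45 MHz.
144.7 MHz mod fs = 33.85 MHz.
33.85 MHz > fs/2 = 18.475 MHz, folds to fs − 33.85 MHz = 3.1 MHz.
99.4 MHz mod fs = 25.5 MHz.
25.5 MHz > fs/2 = 18.475 MHz, folds to fs − 25.5 MHz = 11.45 MHz.
134.7 MHz mod fs = 23.85 MHz.
23.85 MHz > fs/2 = 18.475 MHz, folds to fs − 23.85 MHz = 13.1 MHz.
Distinct values: {3.1 MHz, 5.45 MHz, 11.45 MHz, 13.1 MHz}.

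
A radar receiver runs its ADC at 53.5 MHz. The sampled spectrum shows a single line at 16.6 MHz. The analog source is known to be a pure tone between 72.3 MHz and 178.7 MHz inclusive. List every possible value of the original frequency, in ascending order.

90.4 MHz, 123.6 MHz, 143.9 MHz, 177.1 MHz

Frequencies that alias to 16.6 MHz are k·fs ± 16.6 MHz for integer k ≥ 0.
k=0: 16.6 MHz.
k=1: 36.9 MHz, 70.1 MHz.
k=2: 90.4 MHz, 123.6 MHz.
k=3: 143.9 MHz, 177.1 MHz.
k=4: 197.4 MHz, 230.6 MHz.
Within [72.3 MHz, 178.7 MHz]: 90.4 MHz, 123.6 MHz, 143.9 MHz, 177.1 MHz.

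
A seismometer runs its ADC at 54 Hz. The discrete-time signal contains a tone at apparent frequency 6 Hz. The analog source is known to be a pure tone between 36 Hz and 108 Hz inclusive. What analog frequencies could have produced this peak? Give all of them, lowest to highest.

48 Hz, 60 Hz, 102 Hz

Frequencies that alias to 6 Hz are k·fs ± 6 Hz for integer k ≥ 0.
k=0: 6 Hz.
k=1: 48 Hz, 60 Hz.
k=2: 102 Hz, 114 Hz.
k=3: 156 Hz, 168 Hz.
Within [36 Hz, 108 Hz]: 48 Hz, 60 Hz, 102 Hz.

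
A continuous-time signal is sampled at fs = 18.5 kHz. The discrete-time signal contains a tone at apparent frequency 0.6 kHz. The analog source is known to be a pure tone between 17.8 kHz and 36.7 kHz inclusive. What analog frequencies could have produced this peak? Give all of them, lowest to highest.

Frequencies that alias to 0.6 kHz are k·fs ± 0.6 kHz for integer k ≥ 0.
k=0: 0.6 kHz.
k=1: 17.9 kHz, 19.1 kHz.
k=2: 36.4 kHz, 37.6 kHz.
k=3: 54.9 kHz, 56.1 kHz.
Within [17.8 kHz, 36.7 kHz]: 17.9 kHz, 19.1 kHz, 36.4 kHz.

17.9 kHz, 19.1 kHz, 36.4 kHz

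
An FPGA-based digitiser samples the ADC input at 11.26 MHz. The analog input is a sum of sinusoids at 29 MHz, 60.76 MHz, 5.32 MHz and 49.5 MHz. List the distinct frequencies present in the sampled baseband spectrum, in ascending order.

fs/2 = 5.63 MHz.
29 MHz mod fs = 6.48 MHz.
6.48 MHz > fs/2 = 5.63 MHz, folds to fs − 6.48 MHz = 4.78 MHz.
60.76 MHz mod fs = 4.46 MHz.
4.46 MHz ≤ fs/2 = 5.63 MHz, appears at 4.46 MHz.
5.32 MHz ≤ fs/2 = 5.63 MHz, passes unchanged.
49.5 MHz mod fs = 4.46 MHz.
4.46 MHz ≤ fs/2 = 5.63 MHz, appears at 4.46 MHz.
Distinct values: {4.46 MHz, 4.78 MHz, 5.32 MHz}.

4.46 MHz, 4.78 MHz, 5.32 MHz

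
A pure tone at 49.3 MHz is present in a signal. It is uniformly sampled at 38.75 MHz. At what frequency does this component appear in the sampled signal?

49.3 MHz mod fs = 10.55 MHz.
10.55 MHz ≤ fs/2 = 19.375 MHz, appears at 10.55 MHz.

10.55 MHz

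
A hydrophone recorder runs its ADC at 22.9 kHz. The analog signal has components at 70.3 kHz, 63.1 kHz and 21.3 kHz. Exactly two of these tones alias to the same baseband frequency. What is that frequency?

1.6 kHz

fs/2 = 11.45 kHz.
70.3 kHz mod fs = 1.6 kHz.
1.6 kHz ≤ fs/2 = 11.45 kHz, appears at 1.6 kHz.
63.1 kHz mod fs = 17.3 kHz.
17.3 kHz > fs/2 = 11.45 kHz, folds to fs − 17.3 kHz = 5.6 kHz.
21.3 kHz > fs/2 = 11.45 kHz, folds to fs − 21.3 kHz = 1.6 kHz.
21.3 kHz and 70.3 kHz both map to 1.6 kHz.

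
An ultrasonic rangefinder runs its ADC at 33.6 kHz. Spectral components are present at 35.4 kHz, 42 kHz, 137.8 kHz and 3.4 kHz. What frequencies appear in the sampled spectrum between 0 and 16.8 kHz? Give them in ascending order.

fs/2 = 16.8 kHz.
35.4 kHz mod fs = 1.8 kHz.
1.8 kHz ≤ fs/2 = 16.8 kHz, appears at 1.8 kHz.
42 kHz mod fs = 8.4 kHz.
8.4 kHz ≤ fs/2 = 16.8 kHz, appears at 8.4 kHz.
137.8 kHz mod fs = 3.4 kHz.
3.4 kHz ≤ fs/2 = 16.8 kHz, appears at 3.4 kHz.
3.4 kHz ≤ fs/2 = 16.8 kHz, passes unchanged.
Distinct values: {1.8 kHz, 3.4 kHz, 8.4 kHz}.

1.8 kHz, 3.4 kHz, 8.4 kHz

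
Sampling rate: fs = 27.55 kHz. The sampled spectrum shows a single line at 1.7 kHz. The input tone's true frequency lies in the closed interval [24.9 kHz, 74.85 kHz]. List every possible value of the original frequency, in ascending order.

Frequencies that alias to 1.7 kHz are k·fs ± 1.7 kHz for integer k ≥ 0.
k=0: 1.7 kHz.
k=1: 25.85 kHz, 29.25 kHz.
k=2: 53.4 kHz, 56.8 kHz.
k=3: 80.95 kHz, 84.35 kHz.
Within [24.9 kHz, 74.85 kHz]: 25.85 kHz, 29.25 kHz, 53.4 kHz, 56.8 kHz.

25.85 kHz, 29.25 kHz, 53.4 kHz, 56.8 kHz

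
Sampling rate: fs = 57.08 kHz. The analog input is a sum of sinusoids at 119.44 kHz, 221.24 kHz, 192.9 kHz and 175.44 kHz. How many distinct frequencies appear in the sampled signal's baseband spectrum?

4

fs/2 = 28.54 kHz.
119.44 kHz mod fs = 5.28 kHz.
5.28 kHz ≤ fs/2 = 28.54 kHz, appears at 5.28 kHz.
221.24 kHz mod fs = 50 kHz.
50 kHz > fs/2 = 28.54 kHz, folds to fs − 50 kHz = 7.08 kHz.
192.9 kHz mod fs = 21.66 kHz.
21.66 kHz ≤ fs/2 = 28.54 kHz, appears at 21.66 kHz.
175.44 kHz mod fs = 4.2 kHz.
4.2 kHz ≤ fs/2 = 28.54 kHz, appears at 4.2 kHz.
Distinct values: {4.2 kHz, 5.28 kHz, 7.08 kHz, 21.66 kHz} → 4.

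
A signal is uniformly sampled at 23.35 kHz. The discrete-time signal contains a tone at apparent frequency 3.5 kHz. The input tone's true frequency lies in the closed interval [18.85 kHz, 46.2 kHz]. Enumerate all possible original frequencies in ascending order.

19.85 kHz, 26.85 kHz, 43.2 kHz

Frequencies that alias to 3.5 kHz are k·fs ± 3.5 kHz for integer k ≥ 0.
k=0: 3.5 kHz.
k=1: 19.85 kHz, 26.85 kHz.
k=2: 43.2 kHz, 50.2 kHz.
k=3: 66.55 kHz, 73.55 kHz.
Within [18.85 kHz, 46.2 kHz]: 19.85 kHz, 26.85 kHz, 43.2 kHz.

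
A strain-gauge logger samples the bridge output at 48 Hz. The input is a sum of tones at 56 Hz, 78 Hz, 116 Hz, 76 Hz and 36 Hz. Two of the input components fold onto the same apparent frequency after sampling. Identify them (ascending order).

76 Hz, 116 Hz

fs/2 = 24 Hz.
56 Hz mod fs = 8 Hz.
8 Hz ≤ fs/2 = 24 Hz, appears at 8 Hz.
78 Hz mod fs = 30 Hz.
30 Hz > fs/2 = 24 Hz, folds to fs − 30 Hz = 18 Hz.
116 Hz mod fs = 20 Hz.
20 Hz ≤ fs/2 = 24 Hz, appears at 20 Hz.
76 Hz mod fs = 28 Hz.
28 Hz > fs/2 = 24 Hz, folds to fs − 28 Hz = 20 Hz.
36 Hz > fs/2 = 24 Hz, folds to fs − 36 Hz = 12 Hz.
76 Hz and 116 Hz both map to 20 Hz.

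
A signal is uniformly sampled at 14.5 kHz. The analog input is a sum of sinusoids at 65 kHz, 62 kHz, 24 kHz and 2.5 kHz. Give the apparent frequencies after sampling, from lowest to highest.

fs/2 = 7.25 kHz.
65 kHz mod fs = 7 kHz.
7 kHz ≤ fs/2 = 7.25 kHz, appears at 7 kHz.
62 kHz mod fs = 4 kHz.
4 kHz ≤ fs/2 = 7.25 kHz, appears at 4 kHz.
24 kHz mod fs = 9.5 kHz.
9.5 kHz > fs/2 = 7.25 kHz, folds to fs − 9.5 kHz = 5 kHz.
2.5 kHz ≤ fs/2 = 7.25 kHz, passes unchanged.
Distinct values: {2.5 kHz, 4 kHz, 5 kHz, 7 kHz}.

2.5 kHz, 4 kHz, 5 kHz, 7 kHz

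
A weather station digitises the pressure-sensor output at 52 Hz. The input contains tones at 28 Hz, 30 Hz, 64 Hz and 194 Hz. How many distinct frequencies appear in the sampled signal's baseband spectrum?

fs/2 = 26 Hz.
28 Hz > fs/2 = 26 Hz, folds to fs − 28 Hz = 24 Hz.
30 Hz > fs/2 = 26 Hz, folds to fs − 30 Hz = 22 Hz.
64 Hz mod fs = 12 Hz.
12 Hz ≤ fs/2 = 26 Hz, appears at 12 Hz.
194 Hz mod fs = 38 Hz.
38 Hz > fs/2 = 26 Hz, folds to fs − 38 Hz = 14 Hz.
Distinct values: {12 Hz, 14 Hz, 22 Hz, 24 Hz} → 4.

4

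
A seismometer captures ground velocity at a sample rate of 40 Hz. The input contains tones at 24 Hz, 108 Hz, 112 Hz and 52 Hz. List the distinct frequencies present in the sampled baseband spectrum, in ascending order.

fs/2 = 20 Hz.
24 Hz > fs/2 = 20 Hz, folds to fs − 24 Hz = 16 Hz.
108 Hz mod fs = 28 Hz.
28 Hz > fs/2 = 20 Hz, folds to fs − 28 Hz = 12 Hz.
112 Hz mod fs = 32 Hz.
32 Hz > fs/2 = 20 Hz, folds to fs − 32 Hz = 8 Hz.
52 Hz mod fs = 12 Hz.
12 Hz ≤ fs/2 = 20 Hz, appears at 12 Hz.
Distinct values: {8 Hz, 12 Hz, 16 Hz}.

8 Hz, 12 Hz, 16 Hz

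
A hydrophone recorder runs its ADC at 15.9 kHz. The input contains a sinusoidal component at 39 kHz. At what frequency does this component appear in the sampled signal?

39 kHz mod fs = 7.2 kHz.
7.2 kHz ≤ fs/2 = 7.95 kHz, appears at 7.2 kHz.

7.2 kHz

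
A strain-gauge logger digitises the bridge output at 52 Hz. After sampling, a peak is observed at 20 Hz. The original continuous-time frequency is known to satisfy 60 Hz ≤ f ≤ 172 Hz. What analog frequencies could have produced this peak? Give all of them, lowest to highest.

72 Hz, 84 Hz, 124 Hz, 136 Hz

Frequencies that alias to 20 Hz are k·fs ± 20 Hz for integer k ≥ 0.
k=0: 20 Hz.
k=1: 32 Hz, 72 Hz.
k=2: 84 Hz, 124 Hz.
k=3: 136 Hz, 176 Hz.
k=4: 188 Hz, 228 Hz.
Within [60 Hz, 172 Hz]: 72 Hz, 84 Hz, 124 Hz, 136 Hz.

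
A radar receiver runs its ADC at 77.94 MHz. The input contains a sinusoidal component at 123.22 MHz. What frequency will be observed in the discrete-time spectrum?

123.22 MHz mod fs = 45.28 MHz.
45.28 MHz > fs/2 = 38.97 MHz, folds to fs − 45.28 MHz = 32.66 MHz.

32.66 MHz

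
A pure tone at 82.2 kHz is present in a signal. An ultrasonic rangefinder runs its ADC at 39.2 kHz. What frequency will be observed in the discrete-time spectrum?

3.8 kHz

82.2 kHz mod fs = 3.8 kHz.
3.8 kHz ≤ fs/2 = 19.6 kHz, appears at 3.8 kHz.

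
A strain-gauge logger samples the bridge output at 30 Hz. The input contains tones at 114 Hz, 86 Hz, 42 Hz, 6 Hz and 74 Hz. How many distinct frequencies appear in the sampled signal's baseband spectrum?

4

fs/2 = 15 Hz.
114 Hz mod fs = 24 Hz.
24 Hz > fs/2 = 15 Hz, folds to fs − 24 Hz = 6 Hz.
86 Hz mod fs = 26 Hz.
26 Hz > fs/2 = 15 Hz, folds to fs − 26 Hz = 4 Hz.
42 Hz mod fs = 12 Hz.
12 Hz ≤ fs/2 = 15 Hz, appears at 12 Hz.
6 Hz ≤ fs/2 = 15 Hz, passes unchanged.
74 Hz mod fs = 14 Hz.
14 Hz ≤ fs/2 = 15 Hz, appears at 14 Hz.
Distinct values: {4 Hz, 6 Hz, 12 Hz, 14 Hz} → 4.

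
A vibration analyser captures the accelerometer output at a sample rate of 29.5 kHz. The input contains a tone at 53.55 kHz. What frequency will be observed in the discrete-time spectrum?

53.55 kHz mod fs = 24.05 kHz.
24.05 kHz > fs/2 = 14.75 kHz, folds to fs − 24.05 kHz = 5.45 kHz.

5.45 kHz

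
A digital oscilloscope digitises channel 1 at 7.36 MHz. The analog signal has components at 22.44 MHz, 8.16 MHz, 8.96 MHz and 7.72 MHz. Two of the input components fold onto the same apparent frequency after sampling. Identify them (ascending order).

7.72 MHz, 22.44 MHz

fs/2 = 3.68 MHz.
22.44 MHz mod fs = 0.36 MHz.
0.36 MHz ≤ fs/2 = 3.68 MHz, appears at 0.36 MHz.
8.16 MHz mod fs = 0.8 MHz.
0.8 MHz ≤ fs/2 = 3.68 MHz, appears at 0.8 MHz.
8.96 MHz mod fs = 1.6 MHz.
1.6 MHz ≤ fs/2 = 3.68 MHz, appears at 1.6 MHz.
7.72 MHz mod fs = 0.36 MHz.
0.36 MHz ≤ fs/2 = 3.68 MHz, appears at 0.36 MHz.
7.72 MHz and 22.44 MHz both map to 0.36 MHz.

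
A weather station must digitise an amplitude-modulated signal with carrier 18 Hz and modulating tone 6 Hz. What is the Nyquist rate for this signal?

AM sidebands sit at fc ± fm = 12 Hz and 24 Hz.
Highest-frequency component: 24 Hz.
Nyquist rate = 2 × 24 Hz = 48 Hz.

48 Hz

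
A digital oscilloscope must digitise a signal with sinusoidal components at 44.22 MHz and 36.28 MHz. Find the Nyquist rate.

Highest-frequency component: 44.22 MHz.
Nyquist rate = 2 × 44.22 MHz = 88.44 MHz.

88.44 MHz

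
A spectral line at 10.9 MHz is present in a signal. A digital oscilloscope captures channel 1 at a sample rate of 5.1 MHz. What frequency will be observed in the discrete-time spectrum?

10.9 MHz mod fs = 0.7 MHz.
0.7 MHz ≤ fs/2 = 2.55 MHz, appears at 0.7 MHz.

0.7 MHz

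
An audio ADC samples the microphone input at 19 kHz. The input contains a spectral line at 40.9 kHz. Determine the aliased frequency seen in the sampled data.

2.9 kHz

40.9 kHz mod fs = 2.9 kHz.
2.9 kHz ≤ fs/2 = 9.5 kHz, appears at 2.9 kHz.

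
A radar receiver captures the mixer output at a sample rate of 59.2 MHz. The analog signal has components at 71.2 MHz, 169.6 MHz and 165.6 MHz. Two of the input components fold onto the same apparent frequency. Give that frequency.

12 MHz

fs/2 = 29.6 MHz.
71.2 MHz mod fs = 12 MHz.
12 MHz ≤ fs/2 = 29.6 MHz, appears at 12 MHz.
169.6 MHz mod fs = 51.2 MHz.
51.2 MHz > fs/2 = 29.6 MHz, folds to fs − 51.2 MHz = 8 MHz.
165.6 MHz mod fs = 47.2 MHz.
47.2 MHz > fs/2 = 29.6 MHz, folds to fs − 47.2 MHz = 12 MHz.
71.2 MHz and 165.6 MHz both map to 12 MHz.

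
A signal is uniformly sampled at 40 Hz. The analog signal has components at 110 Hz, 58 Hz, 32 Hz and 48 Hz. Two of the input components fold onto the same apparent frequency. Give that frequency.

8 Hz

fs/2 = 20 Hz.
110 Hz mod fs = 30 Hz.
30 Hz > fs/2 = 20 Hz, folds to fs − 30 Hz = 10 Hz.
58 Hz mod fs = 18 Hz.
18 Hz ≤ fs/2 = 20 Hz, appears at 18 Hz.
32 Hz > fs/2 = 20 Hz, folds to fs − 32 Hz = 8 Hz.
48 Hz mod fs = 8 Hz.
8 Hz ≤ fs/2 = 20 Hz, appears at 8 Hz.
32 Hz and 48 Hz both map to 8 Hz.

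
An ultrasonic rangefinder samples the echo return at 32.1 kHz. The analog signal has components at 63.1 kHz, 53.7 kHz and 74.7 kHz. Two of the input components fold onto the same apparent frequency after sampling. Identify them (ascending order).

53.7 kHz, 74.7 kHz

fs/2 = 16.05 kHz.
63.1 kHz mod fs = 31 kHz.
31 kHz > fs/2 = 16.05 kHz, folds to fs − 31 kHz = 1.1 kHz.
53.7 kHz mod fs = 21.6 kHz.
21.6 kHz > fs/2 = 16.05 kHz, folds to fs − 21.6 kHz = 10.5 kHz.
74.7 kHz mod fs = 10.5 kHz.
10.5 kHz ≤ fs/2 = 16.05 kHz, appears at 10.5 kHz.
53.7 kHz and 74.7 kHz both map to 10.5 kHz.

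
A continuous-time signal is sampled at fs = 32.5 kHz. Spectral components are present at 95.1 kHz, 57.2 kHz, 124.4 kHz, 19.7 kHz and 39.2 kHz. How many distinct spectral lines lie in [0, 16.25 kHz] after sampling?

5

fs/2 = 16.25 kHz.
95.1 kHz mod fs = 30.1 kHz.
30.1 kHz > fs/2 = 16.25 kHz, folds to fs − 30.1 kHz = 2.4 kHz.
57.2 kHz mod fs = 24.7 kHz.
24.7 kHz > fs/2 = 16.25 kHz, folds to fs − 24.7 kHz = 7.8 kHz.
124.4 kHz mod fs = 26.9 kHz.
26.9 kHz > fs/2 = 16.25 kHz, folds to fs − 26.9 kHz = 5.6 kHz.
19.7 kHz > fs/2 = 16.25 kHz, folds to fs − 19.7 kHz = 12.8 kHz.
39.2 kHz mod fs = 6.7 kHz.
6.7 kHz ≤ fs/2 = 16.25 kHz, appears at 6.7 kHz.
Distinct values: {2.4 kHz, 5.6 kHz, 6.7 kHz, 7.8 kHz, 12.8 kHz} → 5.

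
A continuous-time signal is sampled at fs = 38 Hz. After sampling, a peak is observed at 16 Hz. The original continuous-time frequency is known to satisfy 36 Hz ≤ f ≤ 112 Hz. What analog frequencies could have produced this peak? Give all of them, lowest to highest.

Frequencies that alias to 16 Hz are k·fs ± 16 Hz for integer k ≥ 0.
k=0: 16 Hz.
k=1: 22 Hz, 54 Hz.
k=2: 60 Hz, 92 Hz.
k=3: 98 Hz, 130 Hz.
k=4: 136 Hz, 168 Hz.
Within [36 Hz, 112 Hz]: 54 Hz, 60 Hz, 92 Hz, 98 Hz.

54 Hz, 60 Hz, 92 Hz, 98 Hz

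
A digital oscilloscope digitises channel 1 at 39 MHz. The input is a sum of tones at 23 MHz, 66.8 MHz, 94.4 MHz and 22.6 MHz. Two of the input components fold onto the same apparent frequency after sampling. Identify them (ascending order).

fs/2 = 19.5 MHz.
23 MHz > fs/2 = 19.5 MHz, folds to fs − 23 MHz = 16 MHz.
66.8 MHz mod fs = 27.8 MHz.
27.8 MHz > fs/2 = 19.5 MHz, folds to fs − 27.8 MHz = 11.2 MHz.
94.4 MHz mod fs = 16.4 MHz.
16.4 MHz ≤ fs/2 = 19.5 MHz, appears at 16.4 MHz.
22.6 MHz > fs/2 = 19.5 MHz, folds to fs − 22.6 MHz = 16.4 MHz.
22.6 MHz and 94.4 MHz both map to 16.4 MHz.

22.6 MHz, 94.4 MHz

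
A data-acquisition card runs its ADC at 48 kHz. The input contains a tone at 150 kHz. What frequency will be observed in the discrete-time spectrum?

6 kHz

150 kHz mod fs = 6 kHz.
6 kHz ≤ fs/2 = 24 kHz, appears at 6 kHz.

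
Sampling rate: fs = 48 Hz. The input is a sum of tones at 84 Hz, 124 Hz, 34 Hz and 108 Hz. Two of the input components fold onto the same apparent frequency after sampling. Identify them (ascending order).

84 Hz, 108 Hz

fs/2 = 24 Hz.
84 Hz mod fs = 36 Hz.
36 Hz > fs/2 = 24 Hz, folds to fs − 36 Hz = 12 Hz.
124 Hz mod fs = 28 Hz.
28 Hz > fs/2 = 24 Hz, folds to fs − 28 Hz = 20 Hz.
34 Hz > fs/2 = 24 Hz, folds to fs − 34 Hz = 14 Hz.
108 Hz mod fs = 12 Hz.
12 Hz ≤ fs/2 = 24 Hz, appears at 12 Hz.
84 Hz and 108 Hz both map to 12 Hz.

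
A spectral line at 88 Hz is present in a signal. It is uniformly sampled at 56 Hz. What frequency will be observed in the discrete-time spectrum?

88 Hz mod fs = 32 Hz.
32 Hz > fs/2 = 28 Hz, folds to fs − 32 Hz = 24 Hz.

24 Hz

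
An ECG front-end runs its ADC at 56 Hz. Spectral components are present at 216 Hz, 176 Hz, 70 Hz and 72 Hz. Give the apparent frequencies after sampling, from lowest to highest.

fs/2 = 28 Hz.
216 Hz mod fs = 48 Hz.
48 Hz > fs/2 = 28 Hz, folds to fs − 48 Hz = 8 Hz.
176 Hz mod fs = 8 Hz.
8 Hz ≤ fs/2 = 28 Hz, appears at 8 Hz.
70 Hz mod fs = 14 Hz.
14 Hz ≤ fs/2 = 28 Hz, appears at 14 Hz.
72 Hz mod fs = 16 Hz.
16 Hz ≤ fs/2 = 28 Hz, appears at 16 Hz.
Distinct values: {8 Hz, 14 Hz, 16 Hz}.

8 Hz, 14 Hz, 16 Hz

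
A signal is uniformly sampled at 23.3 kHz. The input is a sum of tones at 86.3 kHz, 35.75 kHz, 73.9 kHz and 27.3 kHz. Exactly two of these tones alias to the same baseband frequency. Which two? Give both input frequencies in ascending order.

fs/2 = 11.65 kHz.
86.3 kHz mod fs = 16.4 kHz.
16.4 kHz > fs/2 = 11.65 kHz, folds to fs − 16.4 kHz = 6.9 kHz.
35.75 kHz mod fs = 12.45 kHz.
12.45 kHz > fs/2 = 11.65 kHz, folds to fs − 12.45 kHz = 10.85 kHz.
73.9 kHz mod fs = 4 kHz.
4 kHz ≤ fs/2 = 11.65 kHz, appears at 4 kHz.
27.3 kHz mod fs = 4 kHz.
4 kHz ≤ fs/2 = 11.65 kHz, appears at 4 kHz.
27.3 kHz and 73.9 kHz both map to 4 kHz.

27.3 kHz, 73.9 kHz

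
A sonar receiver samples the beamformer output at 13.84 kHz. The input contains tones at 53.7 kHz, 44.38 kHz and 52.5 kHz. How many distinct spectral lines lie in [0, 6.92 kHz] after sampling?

2

fs/2 = 6.92 kHz.
53.7 kHz mod fs = 12.18 kHz.
12.18 kHz > fs/2 = 6.92 kHz, folds to fs − 12.18 kHz = 1.66 kHz.
44.38 kHz mod fs = 2.86 kHz.
2.86 kHz ≤ fs/2 = 6.92 kHz, appears at 2.86 kHz.
52.5 kHz mod fs = 10.98 kHz.
10.98 kHz > fs/2 = 6.92 kHz, folds to fs − 10.98 kHz = 2.86 kHz.
Distinct values: {1.66 kHz, 2.86 kHz} → 2.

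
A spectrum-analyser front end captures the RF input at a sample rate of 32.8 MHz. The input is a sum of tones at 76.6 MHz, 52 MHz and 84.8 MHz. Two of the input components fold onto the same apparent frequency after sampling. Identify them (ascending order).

52 MHz, 84.8 MHz

fs/2 = 16.4 MHz.
76.6 MHz mod fs = 11 MHz.
11 MHz ≤ fs/2 = 16.4 MHz, appears at 11 MHz.
52 MHz mod fs = 19.2 MHz.
19.2 MHz > fs/2 = 16.4 MHz, folds to fs − 19.2 MHz = 13.6 MHz.
84.8 MHz mod fs = 19.2 MHz.
19.2 MHz > fs/2 = 16.4 MHz, folds to fs − 19.2 MHz = 13.6 MHz.
52 MHz and 84.8 MHz both map to 13.6 MHz.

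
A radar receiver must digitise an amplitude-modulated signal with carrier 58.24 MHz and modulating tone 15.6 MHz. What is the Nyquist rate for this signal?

AM sidebands sit at fc ± fm = 42.64 MHz and 73.84 MHz.
Highest-frequency component: 73.84 MHz.
Nyquist rate = 2 × 73.84 MHz = 147.68 MHz.

147.68 MHz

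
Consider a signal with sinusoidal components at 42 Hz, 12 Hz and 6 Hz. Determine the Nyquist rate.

Highest-frequency component: 42 Hz.
Nyquist rate = 2 × 42 Hz = 84 Hz.

84 Hz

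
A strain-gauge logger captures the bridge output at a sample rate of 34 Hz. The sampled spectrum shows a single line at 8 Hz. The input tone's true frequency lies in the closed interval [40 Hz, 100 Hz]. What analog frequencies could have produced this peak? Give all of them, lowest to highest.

42 Hz, 60 Hz, 76 Hz, 94 Hz

Frequencies that alias to 8 Hz are k·fs ± 8 Hz for integer k ≥ 0.
k=0: 8 Hz.
k=1: 26 Hz, 42 Hz.
k=2: 60 Hz, 76 Hz.
k=3: 94 Hz, 110 Hz.
k=4: 128 Hz, 144 Hz.
Within [40 Hz, 100 Hz]: 42 Hz, 60 Hz, 76 Hz, 94 Hz.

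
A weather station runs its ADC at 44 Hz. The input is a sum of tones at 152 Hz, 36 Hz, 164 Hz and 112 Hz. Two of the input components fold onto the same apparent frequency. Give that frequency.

20 Hz

fs/2 = 22 Hz.
152 Hz mod fs = 20 Hz.
20 Hz ≤ fs/2 = 22 Hz, appears at 20 Hz.
36 Hz > fs/2 = 22 Hz, folds to fs − 36 Hz = 8 Hz.
164 Hz mod fs = 32 Hz.
32 Hz > fs/2 = 22 Hz, folds to fs − 32 Hz = 12 Hz.
112 Hz mod fs = 24 Hz.
24 Hz > fs/2 = 22 Hz, folds to fs − 24 Hz = 20 Hz.
112 Hz and 152 Hz both map to 20 Hz.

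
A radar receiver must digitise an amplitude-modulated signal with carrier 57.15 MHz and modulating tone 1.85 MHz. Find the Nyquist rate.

AM sidebands sit at fc ± fm = 55.3 MHz and 59 MHz.
Highest-frequency component: 59 MHz.
Nyquist rate = 2 × 59 MHz = 118 MHz.

118 MHz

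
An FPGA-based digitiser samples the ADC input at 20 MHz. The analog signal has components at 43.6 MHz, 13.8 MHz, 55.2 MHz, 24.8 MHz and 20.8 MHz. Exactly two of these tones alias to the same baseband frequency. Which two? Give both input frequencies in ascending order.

fs/2 = 10 MHz.
43.6 MHz mod fs = 3.6 MHz.
3.6 MHz ≤ fs/2 = 10 MHz, appears at 3.6 MHz.
13.8 MHz > fs/2 = 10 MHz, folds to fs − 13.8 MHz = 6.2 MHz.
55.2 MHz mod fs = 15.2 MHz.
15.2 MHz > fs/2 = 10 MHz, folds to fs − 15.2 MHz = 4.8 MHz.
24.8 MHz mod fs = 4.8 MHz.
4.8 MHz ≤ fs/2 = 10 MHz, appears at 4.8 MHz.
20.8 MHz mod fs = 0.8 MHz.
0.8 MHz ≤ fs/2 = 10 MHz, appears at 0.8 MHz.
24.8 MHz and 55.2 MHz both map to 4.8 MHz.

24.8 MHz, 55.2 MHz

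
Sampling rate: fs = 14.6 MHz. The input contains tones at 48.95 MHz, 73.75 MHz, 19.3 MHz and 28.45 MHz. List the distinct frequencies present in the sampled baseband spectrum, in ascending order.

fs/2 = 7.3 MHz.
48.95 MHz mod fs = 5.15 MHz.
5.15 MHz ≤ fs/2 = 7.3 MHz, appears at 5.15 MHz.
73.75 MHz mod fs = 0.75 MHz.
0.75 MHz ≤ fs/2 = 7.3 MHz, appears at 0.75 MHz.
19.3 MHz mod fs = 4.7 MHz.
4.7 MHz ≤ fs/2 = 7.3 MHz, appears at 4.7 MHz.
28.45 MHz mod fs = 13.85 MHz.
13.85 MHz > fs/2 = 7.3 MHz, folds to fs − 13.85 MHz = 0.75 MHz.
Distinct values: {0.75 MHz, 4.7 MHz, 5.15 MHz}.

0.75 MHz, 4.7 MHz, 5.15 MHz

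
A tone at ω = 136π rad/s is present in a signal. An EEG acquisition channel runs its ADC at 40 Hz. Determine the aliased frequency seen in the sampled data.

ω = 136π rad/s → f = ω/(2π) = 68 Hz.
68 Hz mod fs = 28 Hz.
28 Hz > fs/2 = 20 Hz, folds to fs − 28 Hz = 12 Hz.

12 Hz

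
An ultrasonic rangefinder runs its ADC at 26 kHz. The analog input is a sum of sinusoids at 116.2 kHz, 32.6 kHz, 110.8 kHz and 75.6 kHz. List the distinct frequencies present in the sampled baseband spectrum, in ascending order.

2.4 kHz, 6.6 kHz, 6.8 kHz, 12.2 kHz

fs/2 = 13 kHz.
116.2 kHz mod fs = 12.2 kHz.
12.2 kHz ≤ fs/2 = 13 kHz, appears at 12.2 kHz.
32.6 kHz mod fs = 6.6 kHz.
6.6 kHz ≤ fs/2 = 13 kHz, appears at 6.6 kHz.
110.8 kHz mod fs = 6.8 kHz.
6.8 kHz ≤ fs/2 = 13 kHz, appears at 6.8 kHz.
75.6 kHz mod fs = 23.6 kHz.
23.6 kHz > fs/2 = 13 kHz, folds to fs − 23.6 kHz = 2.4 kHz.
Distinct values: {2.4 kHz, 6.6 kHz, 6.8 kHz, 12.2 kHz}.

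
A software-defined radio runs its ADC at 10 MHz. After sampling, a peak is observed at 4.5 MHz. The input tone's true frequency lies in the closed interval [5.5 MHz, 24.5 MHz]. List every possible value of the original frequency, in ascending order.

5.5 MHz, 14.5 MHz, 15.5 MHz, 24.5 MHz

Frequencies that alias to 4.5 MHz are k·fs ± 4.5 MHz for integer k ≥ 0.
k=0: 4.5 MHz.
k=1: 5.5 MHz, 14.5 MHz.
k=2: 15.5 MHz, 24.5 MHz.
k=3: 25.5 MHz, 34.5 MHz.
Within [5.5 MHz, 24.5 MHz]: 5.5 MHz, 14.5 MHz, 15.5 MHz, 24.5 MHz.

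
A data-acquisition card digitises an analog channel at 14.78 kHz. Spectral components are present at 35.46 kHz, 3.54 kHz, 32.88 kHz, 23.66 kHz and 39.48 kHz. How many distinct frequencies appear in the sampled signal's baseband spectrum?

4

fs/2 = 7.39 kHz.
35.46 kHz mod fs = 5.9 kHz.
5.9 kHz ≤ fs/2 = 7.39 kHz, appears at 5.9 kHz.
3.54 kHz ≤ fs/2 = 7.39 kHz, passes unchanged.
32.88 kHz mod fs = 3.32 kHz.
3.32 kHz ≤ fs/2 = 7.39 kHz, appears at 3.32 kHz.
23.66 kHz mod fs = 8.88 kHz.
8.88 kHz > fs/2 = 7.39 kHz, folds to fs − 8.88 kHz = 5.9 kHz.
39.48 kHz mod fs = 9.92 kHz.
9.92 kHz > fs/2 = 7.39 kHz, folds to fs − 9.92 kHz = 4.86 kHz.
Distinct values: {3.32 kHz, 3.54 kHz, 4.86 kHz, 5.9 kHz} → 4.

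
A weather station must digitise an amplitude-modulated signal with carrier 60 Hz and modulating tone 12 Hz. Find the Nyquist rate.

AM sidebands sit at fc ± fm = 48 Hz and 72 Hz.
Highest-frequency component: 72 Hz.
Nyquist rate = 2 × 72 Hz = 144 Hz.

144 Hz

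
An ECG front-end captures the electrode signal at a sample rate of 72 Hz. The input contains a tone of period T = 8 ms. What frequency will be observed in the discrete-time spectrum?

19 Hz

T = 8 ms → f = 1/T = 125 Hz.
125 Hz mod fs = 53 Hz.
53 Hz > fs/2 = 36 Hz, folds to fs − 53 Hz = 19 Hz.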